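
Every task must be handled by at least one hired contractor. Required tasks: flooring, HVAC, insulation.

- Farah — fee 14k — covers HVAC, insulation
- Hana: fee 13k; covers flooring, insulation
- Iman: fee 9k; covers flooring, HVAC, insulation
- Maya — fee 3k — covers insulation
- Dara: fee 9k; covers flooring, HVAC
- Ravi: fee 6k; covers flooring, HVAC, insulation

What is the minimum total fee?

This is a weighted set-cover instance.
Ravi alone covers flooring, HVAC, insulation — every task.
Total fee: 6.
No cover costs less than 6.

6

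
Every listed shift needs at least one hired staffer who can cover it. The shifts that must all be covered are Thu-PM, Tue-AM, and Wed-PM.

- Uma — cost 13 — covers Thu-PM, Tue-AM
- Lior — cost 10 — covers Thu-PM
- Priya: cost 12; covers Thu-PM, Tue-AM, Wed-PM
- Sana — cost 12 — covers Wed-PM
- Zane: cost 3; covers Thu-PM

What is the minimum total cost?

12

The greedy cost-per-new-shift heuristic would pick Zane and Priya for 15, but a cheaper cover exists.
Priya alone covers Thu-PM, Tue-AM, Wed-PM — every shift.
Total cost: 12.
No cover costs less than 12.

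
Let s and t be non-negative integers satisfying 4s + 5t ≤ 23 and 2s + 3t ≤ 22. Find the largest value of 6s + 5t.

30

(s,t)=(5,0): 4·5+5·0=20≤23, 2·5+3·0=10≤22, objective 30.
(s,t)=(4,1): 4·4+5·1=21≤23, 2·4+3·1=11≤22, objective 29.
(s,t)=(4,0): 4·4+5·0=16≤23, 2·4+3·0=8≤22, objective 24.
Maximum is 30 at (s,t)=(5,0).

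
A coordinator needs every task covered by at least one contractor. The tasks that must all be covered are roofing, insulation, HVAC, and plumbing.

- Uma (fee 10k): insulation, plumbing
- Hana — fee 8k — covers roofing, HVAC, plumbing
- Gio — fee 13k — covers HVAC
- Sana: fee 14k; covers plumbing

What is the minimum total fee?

Choose Uma and Hana: together they cover roofing, insulation, HVAC, plumbing — every task.
Total fee: 10 + 8 = 18.
No cover costs less than 18.

18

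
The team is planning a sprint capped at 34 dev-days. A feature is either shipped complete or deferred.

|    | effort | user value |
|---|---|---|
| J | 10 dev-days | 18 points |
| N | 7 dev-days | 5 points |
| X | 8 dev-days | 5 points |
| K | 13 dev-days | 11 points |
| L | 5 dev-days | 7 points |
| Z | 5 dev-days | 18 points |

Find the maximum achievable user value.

54

J + K + L + Z: effort 10 + 13 + 5 + 5 = 33 ≤ 34, user value 18 + 11 + 7 + 18 = 54.
J + N + L + Z: effort 10 + 7 + 5 + 5 = 27 ≤ 34, user value 18 + 5 + 7 + 18 = 48.
J + X + L + Z: effort 10 + 8 + 5 + 5 = 28 ≤ 34, user value 18 + 5 + 7 + 18 = 48.
Best is J, K, L, and Z with total user value 54.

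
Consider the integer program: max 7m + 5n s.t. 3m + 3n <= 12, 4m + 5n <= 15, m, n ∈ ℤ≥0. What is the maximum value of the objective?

21

(m,n)=(3,0): 3·3+3·0=9≤12, 4·3+5·0=12≤15, objective 21.
(m,n)=(2,1): 3·2+3·1=9≤12, 4·2+5·1=13≤15, objective 19.
(m,n)=(2,0): 3·2+3·0=6≤12, 4·2+5·0=8≤15, objective 14.
Maximum is 21 at (m,n)=(3,0).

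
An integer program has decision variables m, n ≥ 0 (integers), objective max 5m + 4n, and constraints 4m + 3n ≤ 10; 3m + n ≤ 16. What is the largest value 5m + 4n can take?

13

(m,n)=(1,2): 4·1+3·2=10≤10, 3·1+1·2=5≤16, objective 13.
(m,n)=(0,3): 4·0+3·3=9≤10, 3·0+1·3=3≤16, objective 12.
(m,n)=(1,1): 4·1+3·1=7≤10, 3·1+1·1=4≤16, objective 9.
No feasible integer point exceeds 13.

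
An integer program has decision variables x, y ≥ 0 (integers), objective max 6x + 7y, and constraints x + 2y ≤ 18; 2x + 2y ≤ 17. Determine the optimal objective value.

(x,y)=(0,8) is feasible, giving 56.
(x,y)=(1,7) is feasible, giving 55.
(x,y)=(0,7) is feasible, giving 49.
The best lattice point is (0,8), giving 56.

56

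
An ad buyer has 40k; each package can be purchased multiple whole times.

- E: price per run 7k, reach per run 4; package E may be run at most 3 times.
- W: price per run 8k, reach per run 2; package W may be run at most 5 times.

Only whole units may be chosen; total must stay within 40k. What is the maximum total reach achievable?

This is a bounded integer knapsack.
Take 3×E and 2×W: price 37 ≤ 40, reach 3·4 + 2·2 = 16.
E has the best ratio (4/7) and is taken to its limit of 3; remaining capacity is filled optimally with the others.

16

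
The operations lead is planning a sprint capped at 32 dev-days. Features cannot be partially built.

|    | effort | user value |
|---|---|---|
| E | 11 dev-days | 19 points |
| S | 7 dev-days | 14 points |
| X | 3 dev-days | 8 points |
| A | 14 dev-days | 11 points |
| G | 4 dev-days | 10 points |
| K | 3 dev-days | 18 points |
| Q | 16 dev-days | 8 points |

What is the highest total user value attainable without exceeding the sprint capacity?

Allowing fractional choices, the relaxed optimum would be about 72.1, but features are indivisible.
S + X + A + G + K: effort 7 + 3 + 14 + 4 + 3 = 31 ≤ 32, user value 14 + 8 + 11 + 10 + 18 = 61.
E + S + X + G + K: effort 11 + 7 + 3 + 4 + 3 = 28 ≤ 32, user value 19 + 14 + 8 + 10 + 18 = 69.
E + S + G + K: effort 11 + 7 + 4 + 3 = 25 ≤ 32, user value 19 + 14 + 10 + 18 = 61.
Best is E, S, X, G, and K with total user value 69.

69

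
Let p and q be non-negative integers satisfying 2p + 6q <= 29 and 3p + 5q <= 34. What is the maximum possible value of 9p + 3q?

99

Relaxing integrality, the LP optimum is 102.00 at (p,q) = (11.3, 0), which is not an integer point.
(p,q)=(11,0): 2·11+6·0=22≤29, 3·11+5·0=33≤34, objective 99.
(p,q)=(10,0): 2·10+6·0=20≤29, 3·10+5·0=30≤34, objective 90.
No feasible integer point exceeds 99.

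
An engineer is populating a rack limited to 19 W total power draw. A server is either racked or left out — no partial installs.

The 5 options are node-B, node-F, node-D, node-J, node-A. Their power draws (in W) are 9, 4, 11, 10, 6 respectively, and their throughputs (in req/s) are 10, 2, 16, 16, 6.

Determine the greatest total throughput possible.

26

This is an integer program with binary decision variables.
Allowing fractional choices, the relaxed optimum would be about 29.1, but servers are indivisible.
node-J + node-A: power draw 10 + 6 = 16 ≤ 19, throughput 16 + 6 = 22.
node-B + node-J: power draw 9 + 10 = 19 ≤ 19, throughput 10 + 16 = 26.
Best is node-B and node-J with total throughput 26.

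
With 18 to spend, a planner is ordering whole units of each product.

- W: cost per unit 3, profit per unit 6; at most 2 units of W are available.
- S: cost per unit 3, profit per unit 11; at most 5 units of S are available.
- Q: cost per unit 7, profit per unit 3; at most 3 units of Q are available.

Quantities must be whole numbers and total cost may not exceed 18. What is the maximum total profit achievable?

61

S has the best ratio (11/3); taking only S gives at most 5×11 = 55 (stopped by the supply cap of 5).
Mixing does better — 1×W and 5×S: cost 18 ≤ 18, profit 1·6 + 5·11 = 61.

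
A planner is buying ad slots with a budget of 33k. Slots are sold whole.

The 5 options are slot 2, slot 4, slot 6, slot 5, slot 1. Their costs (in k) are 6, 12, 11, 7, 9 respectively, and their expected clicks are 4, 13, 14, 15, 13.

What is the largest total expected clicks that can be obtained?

46

Allowing fractional choices, the relaxed optimum would be about 48.5, but ad slots are indivisible.
slot 2 + slot 6 + slot 5 + slot 1: cost 6 + 11 + 7 + 9 = 33 ≤ 33, expected clicks 4 + 14 + 15 + 13 = 46.
slot 6 + slot 5 + slot 1: cost 11 + 7 + 9 = 27 ≤ 33, expected clicks 14 + 15 + 13 = 42.
slot 4 + slot 6 + slot 5: cost 12 + 11 + 7 = 30 ≤ 33, expected clicks 13 + 14 + 15 = 42.
Best is slot 2, slot 6, slot 5, and slot 1 with total expected clicks 46.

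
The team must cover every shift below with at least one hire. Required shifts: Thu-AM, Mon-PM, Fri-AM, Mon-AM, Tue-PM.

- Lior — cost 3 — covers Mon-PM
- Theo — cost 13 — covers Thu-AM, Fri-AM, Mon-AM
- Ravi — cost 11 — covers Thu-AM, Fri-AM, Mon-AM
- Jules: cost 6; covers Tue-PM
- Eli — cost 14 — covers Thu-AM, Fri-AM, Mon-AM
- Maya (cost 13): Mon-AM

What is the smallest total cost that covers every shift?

20

Choose Lior, Ravi, and Jules: together they cover Thu-AM, Mon-PM, Fri-AM, Mon-AM, Tue-PM — every shift.
Total cost: 3 + 11 + 6 = 20.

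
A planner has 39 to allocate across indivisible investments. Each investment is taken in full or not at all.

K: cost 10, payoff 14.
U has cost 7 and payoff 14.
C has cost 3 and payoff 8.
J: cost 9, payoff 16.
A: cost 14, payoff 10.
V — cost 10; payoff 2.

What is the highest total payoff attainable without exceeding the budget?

54

Take K, U, C, J, and V: cost 10 + 7 + 3 + 9 + 10 = 39 ≤ 39, payoff 14 + 14 + 8 + 16 + 2 = 54.
No other feasible combination does better.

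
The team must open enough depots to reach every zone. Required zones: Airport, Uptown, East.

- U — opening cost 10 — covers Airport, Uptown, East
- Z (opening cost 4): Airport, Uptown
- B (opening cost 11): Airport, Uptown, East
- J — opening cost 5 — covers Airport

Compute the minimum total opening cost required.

10

U alone covers Airport, Uptown, East — every zone.
Total opening cost: 10.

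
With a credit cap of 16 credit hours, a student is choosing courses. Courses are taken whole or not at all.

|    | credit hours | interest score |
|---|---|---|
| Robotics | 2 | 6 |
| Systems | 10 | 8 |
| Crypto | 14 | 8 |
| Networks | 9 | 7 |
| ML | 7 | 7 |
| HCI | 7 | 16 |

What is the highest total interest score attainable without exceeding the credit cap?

29

This is a 0-1 knapsack instance.
Take Robotics, ML, and HCI: credit hours 2 + 7 + 7 = 16 ≤ 16, interest score 6 + 7 + 16 = 29.
No other feasible combination does better.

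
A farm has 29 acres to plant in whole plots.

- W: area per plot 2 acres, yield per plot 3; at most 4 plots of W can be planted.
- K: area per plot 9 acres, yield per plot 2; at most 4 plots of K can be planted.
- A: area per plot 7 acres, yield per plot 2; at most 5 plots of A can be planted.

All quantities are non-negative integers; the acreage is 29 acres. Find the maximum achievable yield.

W has the best ratio (3/2); taking only W gives at most 4×3 = 12 (stopped by the supply cap of 4).
Mixing does better — 4×W and 3×A: area 29 ≤ 29, yield 4·3 + 3·2 = 18.

18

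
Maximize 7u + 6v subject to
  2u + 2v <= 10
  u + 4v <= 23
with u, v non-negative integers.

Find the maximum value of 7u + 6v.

35

(u,v)=(5,0): 2·5+2·0=10≤10, 1·5+4·0=5≤23, objective 35.
(u,v)=(4,1): 2·4+2·1=10≤10, 1·4+4·1=8≤23, objective 34.
(u,v)=(4,0): 2·4+2·0=8≤10, 1·4+4·0=4≤23, objective 28.
The best lattice point is (5,0), giving 35.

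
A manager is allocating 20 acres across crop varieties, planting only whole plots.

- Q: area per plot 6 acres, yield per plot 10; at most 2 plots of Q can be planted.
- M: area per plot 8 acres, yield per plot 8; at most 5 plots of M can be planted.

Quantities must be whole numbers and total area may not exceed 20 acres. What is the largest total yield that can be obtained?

28

Take 2×Q and 1×M: area 20 ≤ 20, yield 2·10 + 1·8 = 28.
Q has the best ratio (10/6) and is taken to its limit of 2; remaining capacity is filled optimally with the others.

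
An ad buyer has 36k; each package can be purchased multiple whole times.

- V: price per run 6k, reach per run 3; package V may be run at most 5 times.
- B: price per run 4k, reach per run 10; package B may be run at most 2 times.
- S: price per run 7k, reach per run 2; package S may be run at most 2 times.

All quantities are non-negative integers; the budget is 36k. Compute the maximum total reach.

32

Take 4×V and 2×B: price 32 ≤ 36, reach 4·3 + 2·10 = 32.
B has the best ratio (10/4) and is taken to its limit of 2; remaining capacity is filled optimally with the others.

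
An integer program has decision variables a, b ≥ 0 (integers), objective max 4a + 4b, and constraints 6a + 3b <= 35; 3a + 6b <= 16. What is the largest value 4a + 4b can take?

20

Relaxing integrality, the LP optimum is 21.33 at (a,b) = (5.33, 0), which is not an integer point.
(a,b)=(5,0): 6·5+3·0=30≤35, 3·5+6·0=15≤16, objective 20.
(a,b)=(4,0): 6·4+3·0=24≤35, 3·4+6·0=12≤16, objective 16.
No feasible integer point exceeds 20.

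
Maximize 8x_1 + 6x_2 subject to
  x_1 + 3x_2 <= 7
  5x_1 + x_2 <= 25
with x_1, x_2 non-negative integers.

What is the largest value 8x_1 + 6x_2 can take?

The continuous relaxation peaks at (4.86, 0.714) with value 43.14; rounding to a feasible lattice point costs some objective.
(x_1,x_2)=(5,0): 1·5+3·0=5≤7, 5·5+1·0=25≤25, objective 40.
(x_1,x_2)=(4,1): 1·4+3·1=7≤7, 5·4+1·1=21≤25, objective 38.
(x_1,x_2)=(4,0): 1·4+3·0=4≤7, 5·4+1·0=20≤25, objective 32.
No feasible integer point exceeds 40.

40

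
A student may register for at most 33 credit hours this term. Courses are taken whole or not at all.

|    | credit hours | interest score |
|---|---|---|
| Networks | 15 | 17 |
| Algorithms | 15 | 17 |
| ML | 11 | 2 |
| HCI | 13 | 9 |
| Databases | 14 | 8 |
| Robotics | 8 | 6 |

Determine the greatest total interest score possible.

34

Take Networks and Algorithms: credit hours 15 + 15 = 30 ≤ 33, interest score 17 + 17 = 34.
No other feasible combination does better.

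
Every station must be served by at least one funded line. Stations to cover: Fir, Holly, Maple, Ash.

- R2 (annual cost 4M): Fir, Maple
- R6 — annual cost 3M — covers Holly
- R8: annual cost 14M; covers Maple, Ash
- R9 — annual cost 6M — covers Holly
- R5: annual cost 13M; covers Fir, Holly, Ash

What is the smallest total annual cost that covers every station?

The greedy cost-per-new-station heuristic would pick R2, R6, and R5 for 20, but a cheaper cover exists.
Choose R2 and R5: together they cover Fir, Holly, Maple, Ash — every station.
Total annual cost: 4 + 13 = 17.
No cover costs less than 17.

17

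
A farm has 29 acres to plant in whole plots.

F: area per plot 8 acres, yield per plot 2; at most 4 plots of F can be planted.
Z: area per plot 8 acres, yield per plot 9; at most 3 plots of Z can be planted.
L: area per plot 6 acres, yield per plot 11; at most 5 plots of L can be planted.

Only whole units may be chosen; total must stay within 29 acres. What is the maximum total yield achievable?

44

This is a bounded integer knapsack.
L has the best ratio (11/6); taking only L gives at most 4×11 = 44 (stopped by the area limit).
Optimal: 4×L: area 24 ≤ 29, yield 4·11 = 44.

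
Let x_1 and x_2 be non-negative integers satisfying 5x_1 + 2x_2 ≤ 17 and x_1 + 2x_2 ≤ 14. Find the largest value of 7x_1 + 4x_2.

Relaxing integrality, the LP optimum is 31.75 at (x_1,x_2) = (0.75, 6.62), which is not an integer point.
(x_1,x_2)=(1,6): 5·1+2·6=17≤17, 1·1+2·6=13≤14, objective 31.
(x_1,x_2)=(0,7): 5·0+2·7=14≤17, 1·0+2·7=14≤14, objective 28.
No feasible integer point exceeds 31.

31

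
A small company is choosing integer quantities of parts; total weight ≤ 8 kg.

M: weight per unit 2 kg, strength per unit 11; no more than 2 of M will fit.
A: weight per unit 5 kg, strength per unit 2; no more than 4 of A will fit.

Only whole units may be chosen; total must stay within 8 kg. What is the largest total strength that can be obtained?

22

M has the best ratio (11/2); taking only M gives at most 2×11 = 22 (stopped by the supply cap of 2).
Optimal: 2×M: weight 4 ≤ 8, strength 2·11 = 22.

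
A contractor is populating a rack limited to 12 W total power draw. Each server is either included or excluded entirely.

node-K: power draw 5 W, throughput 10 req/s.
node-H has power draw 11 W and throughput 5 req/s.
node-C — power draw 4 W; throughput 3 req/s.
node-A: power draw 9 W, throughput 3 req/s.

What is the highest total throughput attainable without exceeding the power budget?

This is a 0-1 knapsack instance.
Allowing fractional choices, the relaxed optimum would be about 14.4, but servers are indivisible.
node-K: power draw 5 ≤ 12, throughput 10.
node-K + node-C: power draw 5 + 4 = 9 ≤ 12, throughput 10 + 3 = 13.
node-H: power draw 11 ≤ 12, throughput 5.
Best is node-K and node-C with total throughput 13.

13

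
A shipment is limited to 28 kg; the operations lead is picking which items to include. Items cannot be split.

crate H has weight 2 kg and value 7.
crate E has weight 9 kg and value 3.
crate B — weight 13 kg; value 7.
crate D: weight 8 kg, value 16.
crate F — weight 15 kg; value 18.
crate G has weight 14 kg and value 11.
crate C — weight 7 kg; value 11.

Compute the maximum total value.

crate H + crate F + crate C: weight 2 + 15 + 7 = 24 ≤ 28, value 7 + 18 + 11 = 36.
crate H + crate D + crate F: weight 2 + 8 + 15 = 25 ≤ 28, value 7 + 16 + 18 = 41.
crate H + crate E + crate D + crate C: weight 2 + 9 + 8 + 7 = 26 ≤ 28, value 7 + 3 + 16 + 11 = 37.
Best is crate H, crate D, and crate F with total value 41.

41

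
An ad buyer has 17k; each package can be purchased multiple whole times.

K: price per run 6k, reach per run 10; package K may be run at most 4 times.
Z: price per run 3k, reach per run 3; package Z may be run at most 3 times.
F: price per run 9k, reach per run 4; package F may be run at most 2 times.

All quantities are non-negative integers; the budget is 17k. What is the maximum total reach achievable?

2×K and 1×Z: price 15 ≤ 17, reach 2·10 + 1·3 = 23.
2×K: price 12 ≤ 17, reach 2·10 = 20.
Best is 23.

23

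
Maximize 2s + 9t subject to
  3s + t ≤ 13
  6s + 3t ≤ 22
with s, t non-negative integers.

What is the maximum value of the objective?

63

(s,t)=(0,7): 3·0+1·7=7≤13, 6·0+3·7=21≤22, objective 63.
(s,t)=(0,6): 3·0+1·6=6≤13, 6·0+3·6=18≤22, objective 54.
Maximum is 63 at (s,t)=(0,7).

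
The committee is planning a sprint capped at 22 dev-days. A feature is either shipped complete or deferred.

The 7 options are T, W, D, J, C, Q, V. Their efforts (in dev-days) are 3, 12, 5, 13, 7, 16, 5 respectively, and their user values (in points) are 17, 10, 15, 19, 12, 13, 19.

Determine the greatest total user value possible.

63

Take T, D, C, and V: effort 3 + 5 + 7 + 5 = 20 ≤ 22, user value 17 + 15 + 12 + 19 = 63.
No other feasible combination does better.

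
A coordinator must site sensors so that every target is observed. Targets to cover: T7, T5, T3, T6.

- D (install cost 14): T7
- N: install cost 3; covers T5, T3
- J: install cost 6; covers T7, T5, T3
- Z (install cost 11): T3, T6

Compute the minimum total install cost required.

The greedy cost-per-new-target heuristic would pick N, J, and Z for 20, but a cheaper cover exists.
Choose J and Z: together they cover T7, T5, T3, T6 — every target.
Total install cost: 6 + 11 = 17.
No cover costs less than 17.

17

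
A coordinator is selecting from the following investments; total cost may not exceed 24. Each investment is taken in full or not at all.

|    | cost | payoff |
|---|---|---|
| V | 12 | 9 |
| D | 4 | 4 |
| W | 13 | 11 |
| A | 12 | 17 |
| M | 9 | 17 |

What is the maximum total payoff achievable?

This is an integer program with binary decision variables.
W + M: cost 13 + 9 = 22 ≤ 24, payoff 11 + 17 = 28.
A + M: cost 12 + 9 = 21 ≤ 24, payoff 17 + 17 = 34.
Best is A and M with total payoff 34.

34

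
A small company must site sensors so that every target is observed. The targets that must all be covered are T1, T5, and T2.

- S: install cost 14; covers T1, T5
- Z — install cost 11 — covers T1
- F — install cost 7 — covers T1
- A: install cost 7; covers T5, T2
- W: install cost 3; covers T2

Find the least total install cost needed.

14

The greedy cost-per-new-target heuristic would pick W and S for 17, but a cheaper cover exists.
Choose F and A: together they cover T1, T5, T2 — every target.
Total install cost: 7 + 7 = 14.
No cover costs less than 14.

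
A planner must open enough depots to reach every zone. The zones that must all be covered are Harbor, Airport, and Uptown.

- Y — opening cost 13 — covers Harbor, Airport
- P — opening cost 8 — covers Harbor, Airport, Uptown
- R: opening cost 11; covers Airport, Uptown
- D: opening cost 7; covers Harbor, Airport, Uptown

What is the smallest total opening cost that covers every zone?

7

This is a weighted set-cover instance.
D alone covers Harbor, Airport, Uptown — every zone.
Total opening cost: 7.
No cover costs less than 7.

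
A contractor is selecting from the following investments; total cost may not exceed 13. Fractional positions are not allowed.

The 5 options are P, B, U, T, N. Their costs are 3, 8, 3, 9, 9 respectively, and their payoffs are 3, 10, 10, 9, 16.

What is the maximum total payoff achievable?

26

This is an integer program with binary decision variables.
Allowing fractional choices, the relaxed optimum would be about 27.2, but investments are indivisible.
U + N: cost 3 + 9 = 12 ≤ 13, payoff 10 + 16 = 26.
B + U: cost 8 + 3 = 11 ≤ 13, payoff 10 + 10 = 20.
Best is U and N with total payoff 26.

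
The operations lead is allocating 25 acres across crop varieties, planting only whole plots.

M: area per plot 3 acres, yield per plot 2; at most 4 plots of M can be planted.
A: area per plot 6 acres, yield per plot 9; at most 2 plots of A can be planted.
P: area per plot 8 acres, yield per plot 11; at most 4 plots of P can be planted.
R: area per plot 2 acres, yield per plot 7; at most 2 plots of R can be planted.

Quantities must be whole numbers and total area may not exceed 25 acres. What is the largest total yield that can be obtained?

2×A, 1×P, and 2×R: area 24 ≤ 25, yield 2·9 + 1·11 + 2·7 = 43.
1×A, 2×P, and 1×R: area 24 ≤ 25, yield 1·9 + 2·11 + 1·7 = 38.
Best is 43.

43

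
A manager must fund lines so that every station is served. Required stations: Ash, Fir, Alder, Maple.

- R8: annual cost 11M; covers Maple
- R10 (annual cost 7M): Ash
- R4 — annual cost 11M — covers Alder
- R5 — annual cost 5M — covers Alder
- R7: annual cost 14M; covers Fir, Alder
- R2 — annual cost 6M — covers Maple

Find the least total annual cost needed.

The greedy cost-per-new-station heuristic would pick R5, R2, R10, and R7 for 32, but a cheaper cover exists.
Choose R10, R7, and R2: together they cover Ash, Fir, Alder, Maple — every station.
Total annual cost: 7 + 14 + 6 = 27.
No cover costs less than 27.

27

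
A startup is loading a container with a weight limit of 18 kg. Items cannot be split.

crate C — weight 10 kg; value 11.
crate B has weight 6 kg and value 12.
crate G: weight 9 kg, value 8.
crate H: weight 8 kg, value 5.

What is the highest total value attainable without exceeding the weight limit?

Take crate C and crate B: weight 10 + 6 = 16 ≤ 18, value 11 + 12 = 23.
No other feasible combination does better.

23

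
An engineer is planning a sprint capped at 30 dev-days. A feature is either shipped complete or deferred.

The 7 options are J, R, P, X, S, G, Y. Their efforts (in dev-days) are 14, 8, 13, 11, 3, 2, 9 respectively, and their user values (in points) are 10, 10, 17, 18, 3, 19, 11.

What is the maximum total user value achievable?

58

This is a 0-1 knapsack instance.
Allowing fractional choices, the relaxed optimum would be about 59.0, but features are indivisible.
P + X + S + G: effort 13 + 11 + 3 + 2 = 29 ≤ 30, user value 17 + 18 + 3 + 19 = 57.
R + X + G + Y: effort 8 + 11 + 2 + 9 = 30 ≤ 30, user value 10 + 18 + 19 + 11 = 58.
P + X + G: effort 13 + 11 + 2 = 26 ≤ 30, user value 17 + 18 + 19 = 54.
Best is R, X, G, and Y with total user value 58.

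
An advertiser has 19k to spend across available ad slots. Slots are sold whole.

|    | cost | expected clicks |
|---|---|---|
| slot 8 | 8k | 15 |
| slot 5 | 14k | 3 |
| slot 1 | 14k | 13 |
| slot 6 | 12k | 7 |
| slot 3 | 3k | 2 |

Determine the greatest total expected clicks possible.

Allowing fractional choices, the relaxed optimum would be about 25.2, but ad slots are indivisible.
slot 8 + slot 3: cost 8 + 3 = 11 ≤ 19, expected clicks 15 + 2 = 17.
slot 8: cost 8 ≤ 19, expected clicks 15.
slot 1 + slot 3: cost 14 + 3 = 17 ≤ 19, expected clicks 13 + 2 = 15.
Best is slot 8 and slot 3 with total expected clicks 17.

17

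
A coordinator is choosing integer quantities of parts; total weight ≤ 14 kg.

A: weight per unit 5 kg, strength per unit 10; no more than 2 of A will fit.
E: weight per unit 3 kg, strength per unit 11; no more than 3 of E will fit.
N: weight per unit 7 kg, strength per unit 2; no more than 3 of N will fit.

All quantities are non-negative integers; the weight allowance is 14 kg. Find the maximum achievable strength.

E has the best ratio (11/3); taking only E gives at most 3×11 = 33 (stopped by the supply cap of 3).
Mixing does better — 1×A and 3×E: weight 14 ≤ 14, strength 1·10 + 3·11 = 43.

43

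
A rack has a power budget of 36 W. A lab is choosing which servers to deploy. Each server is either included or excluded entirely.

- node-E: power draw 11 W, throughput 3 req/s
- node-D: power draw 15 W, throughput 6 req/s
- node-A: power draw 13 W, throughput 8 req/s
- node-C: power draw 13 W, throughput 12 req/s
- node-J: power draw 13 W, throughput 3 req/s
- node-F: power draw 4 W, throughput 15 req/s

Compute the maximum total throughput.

35

This is an integer program with binary decision variables.
node-A + node-C + node-F: power draw 13 + 13 + 4 = 30 ≤ 36, throughput 8 + 12 + 15 = 35.
node-E + node-C + node-F: power draw 11 + 13 + 4 = 28 ≤ 36, throughput 3 + 12 + 15 = 30.
node-D + node-C + node-F: power draw 15 + 13 + 4 = 32 ≤ 36, throughput 6 + 12 + 15 = 33.
Best is node-A, node-C, and node-F with total throughput 35.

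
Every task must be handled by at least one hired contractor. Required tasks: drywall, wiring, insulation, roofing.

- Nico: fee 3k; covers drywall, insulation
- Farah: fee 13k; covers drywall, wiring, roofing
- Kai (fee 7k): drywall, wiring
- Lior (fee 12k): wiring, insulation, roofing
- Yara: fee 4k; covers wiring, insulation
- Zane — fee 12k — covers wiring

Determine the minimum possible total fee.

This is an integer covering problem.
The greedy cost-per-new-task heuristic would pick Nico, Yara, and Lior for 19, but a cheaper cover exists.
Choose Nico and Lior: together they cover drywall, wiring, insulation, roofing — every task.
Total fee: 3 + 12 = 15.
No cover costs less than 15.

15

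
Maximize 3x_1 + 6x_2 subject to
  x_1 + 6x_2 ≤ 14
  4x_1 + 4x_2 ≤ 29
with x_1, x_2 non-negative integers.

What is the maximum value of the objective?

The continuous relaxation peaks at (5.9, 1.35) with value 25.80; rounding to a feasible lattice point costs some objective.
(x_1,x_2)=(6,1) is feasible, giving 24.
(x_1,x_2)=(7,0) is feasible, giving 21.
(x_1,x_2)=(5,1) is feasible, giving 21.
The best lattice point is (6,1), giving 24.

24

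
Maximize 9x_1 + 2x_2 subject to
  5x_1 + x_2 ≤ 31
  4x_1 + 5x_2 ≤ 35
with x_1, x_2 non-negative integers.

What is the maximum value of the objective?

56

The continuous relaxation peaks at (5.71, 2.43) with value 56.29; rounding to a feasible lattice point costs some objective.
(x_1,x_2)=(6,1): 5·6+1·1=31≤31, 4·6+5·1=29≤35, objective 56.
(x_1,x_2)=(6,0): 5·6+1·0=30≤31, 4·6+5·0=24≤35, objective 54.
(x_1,x_2)=(5,3): 5·5+1·3=28≤31, 4·5+5·3=35≤35, objective 51.
No feasible integer point exceeds 56.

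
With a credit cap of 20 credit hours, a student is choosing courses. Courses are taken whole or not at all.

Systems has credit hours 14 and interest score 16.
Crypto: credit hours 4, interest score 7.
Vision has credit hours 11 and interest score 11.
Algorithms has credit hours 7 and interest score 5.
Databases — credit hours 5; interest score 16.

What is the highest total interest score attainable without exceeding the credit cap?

34

Crypto + Vision + Databases: credit hours 4 + 11 + 5 = 20 ≤ 20, interest score 7 + 11 + 16 = 34.
Systems + Databases: credit hours 14 + 5 = 19 ≤ 20, interest score 16 + 16 = 32.
Best is Crypto, Vision, and Databases with total interest score 34.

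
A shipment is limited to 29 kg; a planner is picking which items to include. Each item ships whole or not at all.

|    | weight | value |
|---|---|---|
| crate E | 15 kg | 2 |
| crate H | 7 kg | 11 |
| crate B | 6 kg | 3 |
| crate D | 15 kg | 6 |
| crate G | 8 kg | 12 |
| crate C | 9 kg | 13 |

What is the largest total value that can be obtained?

crate H + crate G + crate C: weight 7 + 8 + 9 = 24 ≤ 29, value 11 + 12 + 13 = 36.
crate B + crate G + crate C: weight 6 + 8 + 9 = 23 ≤ 29, value 3 + 12 + 13 = 28.
Best is crate H, crate G, and crate C with total value 36.

36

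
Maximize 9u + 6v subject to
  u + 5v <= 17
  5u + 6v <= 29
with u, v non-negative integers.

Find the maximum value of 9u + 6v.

45

Relaxing integrality, the LP optimum is 52.20 at (u,v) = (5.8, 0), which is not an integer point.
(u,v)=(5,0) is feasible, giving 45.
(u,v)=(4,1) is feasible, giving 42.
(u,v)=(4,0) is feasible, giving 36.
The best lattice point is (5,0), giving 45.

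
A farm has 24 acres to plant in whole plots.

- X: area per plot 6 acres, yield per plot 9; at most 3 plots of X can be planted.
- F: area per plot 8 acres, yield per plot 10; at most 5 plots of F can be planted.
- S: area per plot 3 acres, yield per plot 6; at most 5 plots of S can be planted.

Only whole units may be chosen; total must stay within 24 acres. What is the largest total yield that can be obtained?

42

This is a bounded integer knapsack.
Take 2×X and 4×S: area 24 ≤ 24, yield 2·9 + 4·6 = 42.
No other integer combination yields more.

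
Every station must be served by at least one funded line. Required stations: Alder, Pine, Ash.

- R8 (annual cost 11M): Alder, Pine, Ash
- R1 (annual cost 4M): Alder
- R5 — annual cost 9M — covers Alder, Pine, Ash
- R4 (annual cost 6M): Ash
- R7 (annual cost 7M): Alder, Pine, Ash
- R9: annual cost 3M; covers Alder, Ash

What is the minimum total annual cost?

7

The greedy cost-per-new-station heuristic would pick R9 and R7 for 10, but a cheaper cover exists.
R7 alone covers Alder, Pine, Ash — every station.
Total annual cost: 7.
No cover costs less than 7.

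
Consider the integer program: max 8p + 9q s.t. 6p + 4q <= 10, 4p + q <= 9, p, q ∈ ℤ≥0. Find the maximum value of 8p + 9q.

(p,q)=(0,2): 6·0+4·2=8≤10, 4·0+1·2=2≤9, objective 18.
(p,q)=(1,1): 6·1+4·1=10≤10, 4·1+1·1=5≤9, objective 17.
(p,q)=(0,1): 6·0+4·1=4≤10, 4·0+1·1=1≤9, objective 9.
Maximum is 18 at (p,q)=(0,2).

18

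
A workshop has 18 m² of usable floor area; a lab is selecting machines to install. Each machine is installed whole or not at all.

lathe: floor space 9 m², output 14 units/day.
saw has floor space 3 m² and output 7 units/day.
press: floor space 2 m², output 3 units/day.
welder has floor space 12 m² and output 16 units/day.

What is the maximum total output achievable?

26

This is a 0-1 knapsack instance.
saw + press + welder: floor space 3 + 2 + 12 = 17 ≤ 18, output 7 + 3 + 16 = 26.
lathe + saw + press: floor space 9 + 3 + 2 = 14 ≤ 18, output 14 + 7 + 3 = 24.
Best is saw, press, and welder with total output 26.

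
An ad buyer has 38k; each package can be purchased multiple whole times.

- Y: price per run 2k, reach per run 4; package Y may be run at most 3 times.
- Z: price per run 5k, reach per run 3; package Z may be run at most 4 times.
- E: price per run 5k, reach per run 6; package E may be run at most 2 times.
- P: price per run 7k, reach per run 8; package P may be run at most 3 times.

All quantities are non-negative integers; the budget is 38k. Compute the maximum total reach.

3×Y, 1×Z, 1×E, and 3×P: price 37 ≤ 38, reach 3·4 + 1·3 + 1·6 + 3·8 = 45.
3×Y, 2×E, and 3×P: price 37 ≤ 38, reach 3·4 + 2·6 + 3·8 = 48.
Best is 48.

48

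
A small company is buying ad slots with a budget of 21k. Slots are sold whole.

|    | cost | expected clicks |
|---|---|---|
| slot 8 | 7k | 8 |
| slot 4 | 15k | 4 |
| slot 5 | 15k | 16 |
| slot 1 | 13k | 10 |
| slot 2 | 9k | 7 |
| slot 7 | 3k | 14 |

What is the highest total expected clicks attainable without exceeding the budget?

30

slot 5 + slot 7: cost 15 + 3 = 18 ≤ 21, expected clicks 16 + 14 = 30.
slot 8 + slot 2 + slot 7: cost 7 + 9 + 3 = 19 ≤ 21, expected clicks 8 + 7 + 14 = 29.
slot 1 + slot 7: cost 13 + 3 = 16 ≤ 21, expected clicks 10 + 14 = 24.
Best is slot 5 and slot 7 with total expected clicks 30.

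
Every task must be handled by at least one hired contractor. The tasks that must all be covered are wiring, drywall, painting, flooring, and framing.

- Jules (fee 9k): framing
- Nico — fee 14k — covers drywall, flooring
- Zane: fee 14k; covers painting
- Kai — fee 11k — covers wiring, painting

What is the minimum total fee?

Choose Jules, Nico, and Kai: together they cover wiring, drywall, painting, flooring, framing — every task.
Total fee: 9 + 14 + 11 = 34.
No cover costs less than 34.

34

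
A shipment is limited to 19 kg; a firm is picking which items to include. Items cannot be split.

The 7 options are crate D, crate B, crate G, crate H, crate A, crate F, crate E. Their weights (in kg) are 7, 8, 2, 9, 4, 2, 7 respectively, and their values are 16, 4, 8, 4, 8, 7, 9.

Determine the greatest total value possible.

40

Take crate D, crate G, crate F, and crate E: weight 7 + 2 + 2 + 7 = 18 ≤ 19, value 16 + 8 + 7 + 9 = 40.
No other feasible combination does better.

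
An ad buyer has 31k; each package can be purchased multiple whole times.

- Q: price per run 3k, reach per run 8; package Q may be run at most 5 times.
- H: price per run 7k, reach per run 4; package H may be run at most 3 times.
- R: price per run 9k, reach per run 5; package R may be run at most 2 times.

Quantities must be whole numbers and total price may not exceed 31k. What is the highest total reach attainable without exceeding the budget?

Take 5×Q, 1×H, and 1×R: price 31 ≤ 31, reach 5·8 + 1·4 + 1·5 = 49.
Q has the best ratio (8/3) and is taken to its limit of 5; remaining capacity is filled optimally with the others.

49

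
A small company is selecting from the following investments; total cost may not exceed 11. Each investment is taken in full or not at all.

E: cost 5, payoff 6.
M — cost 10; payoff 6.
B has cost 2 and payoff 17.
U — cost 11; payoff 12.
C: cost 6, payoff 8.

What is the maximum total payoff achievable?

Take B and C: cost 2 + 6 = 8 ≤ 11, payoff 17 + 8 = 25.
No other feasible combination does better.

25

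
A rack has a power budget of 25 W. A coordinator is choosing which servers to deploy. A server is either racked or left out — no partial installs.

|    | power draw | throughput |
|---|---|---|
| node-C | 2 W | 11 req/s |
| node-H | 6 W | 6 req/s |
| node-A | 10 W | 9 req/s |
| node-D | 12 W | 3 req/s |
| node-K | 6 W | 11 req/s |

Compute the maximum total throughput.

37

Take node-C, node-H, node-A, and node-K: power draw 2 + 6 + 10 + 6 = 24 ≤ 25, throughput 11 + 6 + 9 + 11 = 37.
No other feasible combination does better.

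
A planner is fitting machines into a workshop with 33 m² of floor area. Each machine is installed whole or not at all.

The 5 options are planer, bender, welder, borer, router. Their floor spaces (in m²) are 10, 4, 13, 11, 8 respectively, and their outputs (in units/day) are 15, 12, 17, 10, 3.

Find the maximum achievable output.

Allowing fractional choices, the relaxed optimum would be about 49.5, but machines are indivisible.
planer + bender + welder: floor space 10 + 4 + 13 = 27 ≤ 33, output 15 + 12 + 17 = 44.
bender + welder + borer: floor space 4 + 13 + 11 = 28 ≤ 33, output 12 + 17 + 10 = 39.
planer + bender + borer + router: floor space 10 + 4 + 11 + 8 = 33 ≤ 33, output 15 + 12 + 10 + 3 = 40.
Best is planer, bender, and welder with total output 44.

44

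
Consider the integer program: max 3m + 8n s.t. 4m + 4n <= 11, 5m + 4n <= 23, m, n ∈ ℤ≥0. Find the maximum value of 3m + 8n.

16

(m,n)=(0,2) is feasible, giving 16.
(m,n)=(1,1) is feasible, giving 11.
(m,n)=(0,1) is feasible, giving 8.
No feasible integer point exceeds 16.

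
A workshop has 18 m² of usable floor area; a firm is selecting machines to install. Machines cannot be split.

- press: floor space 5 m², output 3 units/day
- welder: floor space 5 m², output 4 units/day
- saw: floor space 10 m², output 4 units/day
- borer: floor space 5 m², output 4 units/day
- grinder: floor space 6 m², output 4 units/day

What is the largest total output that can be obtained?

This is an integer program with binary decision variables.
Allowing fractional choices, the relaxed optimum would be about 13.2, but machines are indivisible.
press + welder + grinder: floor space 5 + 5 + 6 = 16 ≤ 18, output 3 + 4 + 4 = 11.
welder + borer + grinder: floor space 5 + 5 + 6 = 16 ≤ 18, output 4 + 4 + 4 = 12.
press + welder + borer: floor space 5 + 5 + 5 = 15 ≤ 18, output 3 + 4 + 4 = 11.
Best is welder, borer, and grinder with total output 12.

12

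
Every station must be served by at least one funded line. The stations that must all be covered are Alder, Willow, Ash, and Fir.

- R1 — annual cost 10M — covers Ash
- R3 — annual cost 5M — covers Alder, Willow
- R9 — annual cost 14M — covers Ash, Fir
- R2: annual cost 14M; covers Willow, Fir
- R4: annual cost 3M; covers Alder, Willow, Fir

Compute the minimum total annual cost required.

13

Choose R1 and R4: together they cover Alder, Willow, Ash, Fir — every station.
Total annual cost: 10 + 3 = 13.
No cover costs less than 13.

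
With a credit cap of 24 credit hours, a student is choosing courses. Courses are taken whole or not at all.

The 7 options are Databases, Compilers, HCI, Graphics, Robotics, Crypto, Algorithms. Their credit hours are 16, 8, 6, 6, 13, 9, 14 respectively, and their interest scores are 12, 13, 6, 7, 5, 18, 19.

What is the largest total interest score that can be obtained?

38

Take Compilers, Graphics, and Crypto: credit hours 8 + 6 + 9 = 23 ≤ 24, interest score 13 + 7 + 18 = 38.
No other feasible combination does better.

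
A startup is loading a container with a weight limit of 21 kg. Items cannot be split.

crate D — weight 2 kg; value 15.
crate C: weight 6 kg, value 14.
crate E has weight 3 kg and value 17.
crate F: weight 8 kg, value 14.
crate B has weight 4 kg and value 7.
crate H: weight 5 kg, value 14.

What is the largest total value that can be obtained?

Take crate D, crate C, crate E, crate B, and crate H: weight 2 + 6 + 3 + 4 + 5 = 20 ≤ 21, value 15 + 14 + 17 + 7 + 14 = 67.
No other feasible combination does better.

67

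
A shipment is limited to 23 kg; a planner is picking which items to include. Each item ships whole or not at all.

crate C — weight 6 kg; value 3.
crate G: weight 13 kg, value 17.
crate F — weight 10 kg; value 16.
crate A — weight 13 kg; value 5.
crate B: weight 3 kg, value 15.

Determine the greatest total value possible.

crate C + crate G + crate B: weight 6 + 13 + 3 = 22 ≤ 23, value 3 + 17 + 15 = 35.
crate C + crate F + crate B: weight 6 + 10 + 3 = 19 ≤ 23, value 3 + 16 + 15 = 34.
Best is crate C, crate G, and crate B with total value 35.

35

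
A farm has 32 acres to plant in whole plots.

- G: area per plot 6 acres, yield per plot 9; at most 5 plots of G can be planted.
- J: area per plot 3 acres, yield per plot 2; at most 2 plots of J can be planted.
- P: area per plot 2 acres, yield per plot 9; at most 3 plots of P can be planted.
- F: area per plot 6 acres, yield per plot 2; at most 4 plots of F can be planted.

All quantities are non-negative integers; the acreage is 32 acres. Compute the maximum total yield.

4×G and 3×P: area 30 ≤ 32, yield 4·9 + 3·9 = 63.
3×G, 2×J, and 3×P: area 30 ≤ 32, yield 3·9 + 2·2 + 3·9 = 58.
Best is 63.

63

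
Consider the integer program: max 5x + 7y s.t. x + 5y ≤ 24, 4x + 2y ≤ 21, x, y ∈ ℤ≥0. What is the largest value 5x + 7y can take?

43

Relaxing integrality, the LP optimum is 45.00 at (x,y) = (3.17, 4.17), which is not an integer point.
(x,y)=(3,4): 1·3+5·4=23≤24, 4·3+2·4=20≤21, objective 43.
(x,y)=(2,4): 1·2+5·4=22≤24, 4·2+2·4=16≤21, objective 38.
The best lattice point is (3,4), giving 43.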